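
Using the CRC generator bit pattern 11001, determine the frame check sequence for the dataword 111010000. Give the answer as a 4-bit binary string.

1010

Append 4 zeros: 1110100000000. Divide by 11001 (XOR where the leading bit is 1):
  pos 0: 11101 XOR 11001 = 00100
  pos 2: 10000 XOR 11001 = 01001
  pos 3: 10010 XOR 11001 = 01011
  pos 4: 10110 XOR 11001 = 01111
  pos 5: 11110 XOR 11001 = 00111
  pos 7: 11100 XOR 11001 = 00101
Remainder (last 4 bits) = 1010. This is the CRC / FCS.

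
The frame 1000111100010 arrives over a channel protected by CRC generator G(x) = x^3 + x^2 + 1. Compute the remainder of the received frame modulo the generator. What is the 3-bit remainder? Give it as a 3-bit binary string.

Modulo-2 division of 1000111100010 by 1101:
  pos 0: 1000 XOR 1101 = 0101
  pos 1: 1011 XOR 1101 = 0110
  pos 2: 1101 XOR 1101 = 0000
  pos 6: 1100 XOR 1101 = 0001
  pos 9: 1010 XOR 1101 = 0111
Remainder = 111 (nonzero — an error is detected).

111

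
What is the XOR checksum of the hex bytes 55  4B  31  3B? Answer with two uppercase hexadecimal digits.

14

XOR the bytes together:
  start with 0x55
  0x55 ⊕ 0x4B = 0x1E
  0x1E ⊕ 0x31 = 0x2F
  0x2F ⊕ 0x3B = 0x14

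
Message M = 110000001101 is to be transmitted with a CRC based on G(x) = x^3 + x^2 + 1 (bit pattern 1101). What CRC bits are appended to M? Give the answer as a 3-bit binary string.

Append 3 zeros: 110000001101000. Divide by 1101 (XOR where the leading bit is 1):
  pos 0: 1100 XOR 1101 = 0001
  pos 3: 1000 XOR 1101 = 0101
  pos 4: 1010 XOR 1101 = 0111
  pos 5: 1111 XOR 1101 = 0010
  pos 7: 1010 XOR 1101 = 0111
  pos 8: 1111 XOR 1101 = 0010
  pos 10: 1000 XOR 1101 = 0101
  pos 11: 1010 XOR 1101 = 0111
Remainder (last 3 bits) = 111. This is the CRC / FCS.

111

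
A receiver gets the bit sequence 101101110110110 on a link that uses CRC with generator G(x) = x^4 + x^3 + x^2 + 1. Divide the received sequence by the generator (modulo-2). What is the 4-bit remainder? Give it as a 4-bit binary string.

0000

Modulo-2 division of 101101110110110 by 11101:
  pos 0: 10110 XOR 11101 = 01011
  pos 1: 10111 XOR 11101 = 01010
  pos 2: 10101 XOR 11101 = 01000
  pos 3: 10001 XOR 11101 = 01100
  pos 4: 11000 XOR 11101 = 00101
  pos 6: 10111 XOR 11101 = 01010
  pos 7: 10100 XOR 11101 = 01001
  pos 8: 10011 XOR 11101 = 01110
  pos 9: 11101 XOR 11101 = 00000
Remainder = 0000 (zero — the frame passes the CRC check).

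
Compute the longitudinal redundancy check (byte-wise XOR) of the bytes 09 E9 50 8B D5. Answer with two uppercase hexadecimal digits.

EE

XOR the bytes together:
  start with 0x09
  0x09 ⊕ 0xE9 = 0xE0
  0xE0 ⊕ 0x50 = 0xB0
  0xB0 ⊕ 0x8B = 0x3B
  0x3B ⊕ 0xD5 = 0xEE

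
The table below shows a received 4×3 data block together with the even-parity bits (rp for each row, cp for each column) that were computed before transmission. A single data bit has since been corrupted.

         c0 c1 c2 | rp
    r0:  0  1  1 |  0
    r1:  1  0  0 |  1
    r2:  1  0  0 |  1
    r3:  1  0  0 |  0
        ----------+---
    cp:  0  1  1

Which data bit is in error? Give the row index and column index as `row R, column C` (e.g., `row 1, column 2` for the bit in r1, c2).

Recompute each row's even parity and compare to rp:
  r0: data parity 0, sent rp 0 → ok
  r1: data parity 1, sent rp 1 → ok
  r2: data parity 1, sent rp 1 → ok
  r3: data parity 1, sent rp 0 → mismatch
Recompute each column's even parity and compare to cp:
  c0: data parity 1, sent cp 0 → mismatch
  c1: data parity 1, sent cp 1 → ok
  c2: data parity 1, sent cp 1 → ok
Exactly one row (r3) and one column (c0) fail → the flipped bit is at their intersection.

row 3, column 0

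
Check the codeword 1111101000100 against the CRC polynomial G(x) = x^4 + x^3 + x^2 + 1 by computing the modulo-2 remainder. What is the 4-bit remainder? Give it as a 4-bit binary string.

Modulo-2 division of 1111101000100 by 11101:
  pos 0: 11111 XOR 11101 = 00010
  pos 3: 10010 XOR 11101 = 01111
  pos 4: 11110 XOR 11101 = 00011
  pos 7: 11010 XOR 11101 = 00111
Remainder = 1110 (nonzero — an error is detected).

1110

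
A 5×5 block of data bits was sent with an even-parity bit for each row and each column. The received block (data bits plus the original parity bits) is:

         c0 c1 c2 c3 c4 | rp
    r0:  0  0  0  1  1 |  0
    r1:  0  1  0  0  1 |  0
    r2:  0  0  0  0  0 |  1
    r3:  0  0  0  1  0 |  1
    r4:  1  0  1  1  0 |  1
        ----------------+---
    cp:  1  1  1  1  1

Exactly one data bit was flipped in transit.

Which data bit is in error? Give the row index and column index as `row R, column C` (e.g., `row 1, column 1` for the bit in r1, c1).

row 2, column 4

Recompute each row's even parity and compare to rp:
  r0: data parity 0, sent rp 0 → ok
  r1: data parity 0, sent rp 0 → ok
  r2: data parity 0, sent rp 1 → mismatch
  r3: data parity 1, sent rp 1 → ok
  r4: data parity 1, sent rp 1 → ok
Recompute each column's even parity and compare to cp:
  c0: data parity 1, sent cp 1 → ok
  c1: data parity 1, sent cp 1 → ok
  c2: data parity 1, sent cp 1 → ok
  c3: data parity 1, sent cp 1 → ok
  c4: data parity 0, sent cp 1 → mismatch
Exactly one row (r2) and one column (c4) fail → the flipped bit is at their intersection.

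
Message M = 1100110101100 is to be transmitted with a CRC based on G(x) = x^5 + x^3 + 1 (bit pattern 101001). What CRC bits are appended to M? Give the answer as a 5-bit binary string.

Append 5 zeros: 110011010110000000. Divide by 101001 (XOR where the leading bit is 1):
  pos 0: 110011 XOR 101001 = 011010
  pos 1: 110100 XOR 101001 = 011101
  pos 2: 111011 XOR 101001 = 010010
  pos 3: 100100 XOR 101001 = 001101
  pos 5: 110111 XOR 101001 = 011110
  pos 6: 111100 XOR 101001 = 010101
  pos 7: 101010 XOR 101001 = 000011
  pos 11: 110000 XOR 101001 = 011001
  pos 12: 110010 XOR 101001 = 011011
Remainder (last 5 bits) = 11011. This is the CRC / FCS.

11011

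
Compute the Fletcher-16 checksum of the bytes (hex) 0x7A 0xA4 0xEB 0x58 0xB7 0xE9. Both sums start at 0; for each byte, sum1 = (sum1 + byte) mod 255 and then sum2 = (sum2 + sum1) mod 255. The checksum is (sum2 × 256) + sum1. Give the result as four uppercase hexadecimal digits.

Running sums (mod 255):
  after byte 0 (0x7A): sum1=122, sum2=122
  after byte 1 (0xA4): sum1=31, sum2=153
  after byte 2 (0xEB): sum1=11, sum2=164
  after byte 3 (0x58): sum1=99, sum2=8
  after byte 4 (0xB7): sum1=27, sum2=35
  after byte 5 (0xE9): sum1=5, sum2=40
Checksum = sum2·256 + sum1 = 40·256 + 5 = 10245 = 0x2805.

2805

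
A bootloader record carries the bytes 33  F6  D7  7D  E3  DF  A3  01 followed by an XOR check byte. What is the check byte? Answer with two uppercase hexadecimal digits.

XOR the bytes together:
  start with 0x33
  0x33 ⊕ 0xF6 = 0xC5
  0xC5 ⊕ 0xD7 = 0x12
  0x12 ⊕ 0x7D = 0x6F
  0x6F ⊕ 0xE3 = 0x8C
  0x8C ⊕ 0xDF = 0x53
  0x53 ⊕ 0xA3 = 0xF0
  0xF0 ⊕ 0x01 = 0xF1

F1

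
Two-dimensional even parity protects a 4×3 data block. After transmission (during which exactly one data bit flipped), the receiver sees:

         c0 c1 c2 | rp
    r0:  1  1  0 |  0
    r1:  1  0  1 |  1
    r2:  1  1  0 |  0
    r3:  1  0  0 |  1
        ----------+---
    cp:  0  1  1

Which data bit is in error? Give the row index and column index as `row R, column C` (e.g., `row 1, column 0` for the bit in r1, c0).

row 1, column 1

Recompute each row's even parity and compare to rp:
  r0: data parity 0, sent rp 0 → ok
  r1: data parity 0, sent rp 1 → mismatch
  r2: data parity 0, sent rp 0 → ok
  r3: data parity 1, sent rp 1 → ok
Recompute each column's even parity and compare to cp:
  c0: data parity 0, sent cp 0 → ok
  c1: data parity 0, sent cp 1 → mismatch
  c2: data parity 1, sent cp 1 → ok
Exactly one row (r1) and one column (c1) fail → the flipped bit is at their intersection.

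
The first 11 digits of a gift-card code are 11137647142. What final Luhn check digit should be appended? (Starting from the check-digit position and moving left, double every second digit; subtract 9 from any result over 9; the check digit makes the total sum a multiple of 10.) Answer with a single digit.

Partial digits right→left: 2 4 1 7 4 6 7 3 1 1 1
Double every second digit counting from the check-digit position (so the 1st, 3rd, 5th, ... of the partial from the right).
  doubled (with −9 where >9): 4 2 8 5 2 2 → sum 23
  kept as-is: 4 7 6 3 1 → sum 21
Total = 23 + 21 = 44.
Check digit = (10 − (44 mod 10)) mod 10 = 6.

6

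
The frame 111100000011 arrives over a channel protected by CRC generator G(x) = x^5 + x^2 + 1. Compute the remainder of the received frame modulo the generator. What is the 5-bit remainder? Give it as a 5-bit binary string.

00010

Modulo-2 division of 111100000011 by 100101:
  pos 0: 111100 XOR 100101 = 011001
  pos 1: 110010 XOR 100101 = 010111
  pos 2: 101110 XOR 100101 = 001011
  pos 4: 101100 XOR 100101 = 001001
  pos 6: 100111 XOR 100101 = 000010
Remainder = 00010 (nonzero — an error is detected).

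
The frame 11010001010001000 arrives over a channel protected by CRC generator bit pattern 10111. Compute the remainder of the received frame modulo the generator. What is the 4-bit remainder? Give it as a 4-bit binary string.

0000

Modulo-2 division of 11010001010001000 by 10111:
  pos 0: 11010 XOR 10111 = 01101
  pos 1: 11010 XOR 10111 = 01101
  pos 2: 11010 XOR 10111 = 01101
  pos 3: 11011 XOR 10111 = 01100
  pos 4: 11000 XOR 10111 = 01111
  pos 5: 11111 XOR 10111 = 01000
  pos 6: 10000 XOR 10111 = 00111
  pos 8: 11100 XOR 10111 = 01011
  pos 9: 10111 XOR 10111 = 00000
Remainder = 0000 (zero — the frame passes the CRC check).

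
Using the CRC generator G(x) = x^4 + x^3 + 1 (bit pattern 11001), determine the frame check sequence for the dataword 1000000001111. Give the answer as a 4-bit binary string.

1000

Append 4 zeros: 10000000011110000. Divide by 11001 (XOR where the leading bit is 1):
  pos 0: 10000 XOR 11001 = 01001
  pos 1: 10010 XOR 11001 = 01011
  pos 2: 10110 XOR 11001 = 01111
  pos 3: 11110 XOR 11001 = 00111
  pos 5: 11101 XOR 11001 = 00100
  pos 7: 10011 XOR 11001 = 01010
  pos 8: 10101 XOR 11001 = 01100
  pos 9: 11000 XOR 11001 = 00001
Remainder (last 4 bits) = 1000. This is the CRC / FCS.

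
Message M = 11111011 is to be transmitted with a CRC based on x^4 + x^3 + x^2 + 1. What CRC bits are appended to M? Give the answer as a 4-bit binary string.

1000

Append 4 zeros: 111110110000. Divide by 11101 (XOR where the leading bit is 1):
  pos 0: 11111 XOR 11101 = 00010
  pos 3: 10011 XOR 11101 = 01110
  pos 4: 11100 XOR 11101 = 00001
Remainder (last 4 bits) = 1000. This is the CRC / FCS.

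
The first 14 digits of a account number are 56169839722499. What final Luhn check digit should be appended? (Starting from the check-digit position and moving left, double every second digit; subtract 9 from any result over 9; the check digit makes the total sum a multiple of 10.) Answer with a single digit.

Partial digits right→left: 9 9 4 2 2 7 9 3 8 9 6 1 6 5
Double every second digit counting from the check-digit position (so the 1st, 3rd, 5th, ... of the partial from the right).
  doubled (with −9 where >9): 9 8 4 9 7 3 3 → sum 43
  kept as-is: 9 2 7 3 9 1 5 → sum 36
Total = 43 + 36 = 79.
Check digit = (10 − (79 mod 10)) mod 10 = 1.

1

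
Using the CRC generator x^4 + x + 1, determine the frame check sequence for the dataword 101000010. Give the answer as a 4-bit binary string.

1110

Append 4 zeros: 1010000100000. Divide by 10011 (XOR where the leading bit is 1):
  pos 0: 10100 XOR 10011 = 00111
  pos 2: 11100 XOR 10011 = 01111
  pos 3: 11111 XOR 10011 = 01100
  pos 4: 11000 XOR 10011 = 01011
  pos 5: 10110 XOR 10011 = 00101
  pos 7: 10100 XOR 10011 = 00111
Remainder (last 4 bits) = 1110. This is the CRC / FCS.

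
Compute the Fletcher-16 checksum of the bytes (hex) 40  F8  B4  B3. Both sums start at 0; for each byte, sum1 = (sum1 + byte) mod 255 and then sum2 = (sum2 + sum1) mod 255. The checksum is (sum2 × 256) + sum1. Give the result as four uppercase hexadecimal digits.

09A1

Running sums (mod 255):
  after byte 0 (40): sum1=64, sum2=64
  after byte 1 (F8): sum1=57, sum2=121
  after byte 2 (B4): sum1=237, sum2=103
  after byte 3 (B3): sum1=161, sum2=9
Checksum = sum2·256 + sum1 = 9·256 + 161 = 2465 = 0x09A1.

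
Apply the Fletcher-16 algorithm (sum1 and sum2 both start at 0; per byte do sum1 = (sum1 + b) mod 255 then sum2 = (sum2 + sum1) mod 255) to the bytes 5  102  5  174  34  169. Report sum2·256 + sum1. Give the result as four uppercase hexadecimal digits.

Running sums (mod 255):
  after byte 0 (5): sum1=5, sum2=5
  after byte 1 (102): sum1=107, sum2=112
  after byte 2 (5): sum1=112, sum2=224
  after byte 3 (174): sum1=31, sum2=0
  after byte 4 (34): sum1=65, sum2=65
  after byte 5 (169): sum1=234, sum2=44
Checksum = sum2·256 + sum1 = 44·256 + 234 = 11498 = 0x2CEA.

2CEA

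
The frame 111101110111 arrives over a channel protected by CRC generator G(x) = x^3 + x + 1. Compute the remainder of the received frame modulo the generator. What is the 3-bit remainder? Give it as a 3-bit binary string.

Modulo-2 division of 111101110111 by 1011:
  pos 0: 1111 XOR 1011 = 0100
  pos 1: 1000 XOR 1011 = 0011
  pos 3: 1111 XOR 1011 = 0100
  pos 4: 1001 XOR 1011 = 0010
  pos 6: 1001 XOR 1011 = 0010
  pos 8: 1011 XOR 1011 = 0000
Remainder = 000 (zero — the frame passes the CRC check).

000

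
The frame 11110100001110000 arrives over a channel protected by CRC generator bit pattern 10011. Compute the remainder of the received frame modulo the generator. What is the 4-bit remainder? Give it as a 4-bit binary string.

Modulo-2 division of 11110100001110000 by 10011:
  pos 0: 11110 XOR 10011 = 01101
  pos 1: 11011 XOR 10011 = 01000
  pos 2: 10000 XOR 10011 = 00011
  pos 5: 11000 XOR 10011 = 01011
  pos 6: 10111 XOR 10011 = 00100
  pos 8: 10011 XOR 10011 = 00000
Remainder = 0000 (zero — the frame passes the CRC check).

0000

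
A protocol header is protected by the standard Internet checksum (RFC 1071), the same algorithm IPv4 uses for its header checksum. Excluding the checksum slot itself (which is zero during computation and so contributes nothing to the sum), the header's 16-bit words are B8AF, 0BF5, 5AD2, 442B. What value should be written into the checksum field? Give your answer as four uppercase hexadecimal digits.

9C5D

One's-complement addition (fold any carry out of bit 15 back into bit 0):
  0xB8AF + 0x0BF5 = 0x0C4A4
  0xC4A4 + 0x5AD2 = 0x11F76 → wrap carry → 0x1F77
  0x1F77 + 0x442B = 0x063A2
One's-complement sum = 0x63A2.
Checksum = ~0x63A2 & 0xFFFF = 0x9C5D.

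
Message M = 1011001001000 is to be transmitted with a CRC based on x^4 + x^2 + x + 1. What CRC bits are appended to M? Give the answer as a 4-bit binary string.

Append 4 zeros: 10110010010000000. Divide by 10111 (XOR where the leading bit is 1):
  pos 0: 10110 XOR 10111 = 00001
  pos 4: 10100 XOR 10111 = 00011
  pos 7: 11100 XOR 10111 = 01011
  pos 8: 10110 XOR 10111 = 00001
  pos 12: 10000 XOR 10111 = 00111
Remainder (last 4 bits) = 0111. This is the CRC / FCS.

0111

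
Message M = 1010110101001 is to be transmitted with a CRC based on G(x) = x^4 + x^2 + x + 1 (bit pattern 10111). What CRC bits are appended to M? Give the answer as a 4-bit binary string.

1110

Append 4 zeros: 10101101010010000. Divide by 10111 (XOR where the leading bit is 1):
  pos 0: 10101 XOR 10111 = 00010
  pos 3: 10101 XOR 10111 = 00010
  pos 6: 10010 XOR 10111 = 00101
  pos 8: 10101 XOR 10111 = 00010
  pos 11: 10000 XOR 10111 = 00111
Remainder (last 4 bits) = 1110. This is the CRC / FCS.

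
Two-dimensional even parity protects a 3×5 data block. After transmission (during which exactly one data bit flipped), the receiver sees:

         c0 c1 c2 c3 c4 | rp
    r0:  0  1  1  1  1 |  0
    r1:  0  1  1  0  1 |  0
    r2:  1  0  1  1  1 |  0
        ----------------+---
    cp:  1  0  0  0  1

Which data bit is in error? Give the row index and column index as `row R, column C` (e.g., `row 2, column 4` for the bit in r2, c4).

row 1, column 2

Recompute each row's even parity and compare to rp:
  r0: data parity 0, sent rp 0 → ok
  r1: data parity 1, sent rp 0 → mismatch
  r2: data parity 0, sent rp 0 → ok
Recompute each column's even parity and compare to cp:
  c0: data parity 1, sent cp 1 → ok
  c1: data parity 0, sent cp 0 → ok
  c2: data parity 1, sent cp 0 → mismatch
  c3: data parity 0, sent cp 0 → ok
  c4: data parity 1, sent cp 1 → ok
Exactly one row (r1) and one column (c2) fail → the flipped bit is at their intersection.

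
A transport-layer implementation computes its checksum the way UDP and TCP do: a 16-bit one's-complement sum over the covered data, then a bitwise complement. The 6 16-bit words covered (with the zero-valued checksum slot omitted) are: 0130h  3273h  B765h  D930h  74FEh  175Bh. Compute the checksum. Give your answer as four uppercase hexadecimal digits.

AF6C

One's-complement addition (fold any carry out of bit 15 back into bit 0):
  0x0130 + 0x3273 = 0x033A3
  0x33A3 + 0xB765 = 0x0EB08
  0xEB08 + 0xD930 = 0x1C438 → wrap carry → 0xC439
  0xC439 + 0x74FE = 0x13937 → wrap carry → 0x3938
  0x3938 + 0x175B = 0x05093
One's-complement sum = 0x5093.
Checksum = ~0x5093 & 0xFFFF = 0xAF6C.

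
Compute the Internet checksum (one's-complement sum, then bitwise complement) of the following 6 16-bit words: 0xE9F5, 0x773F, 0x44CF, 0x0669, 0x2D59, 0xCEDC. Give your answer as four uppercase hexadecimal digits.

One's-complement addition (fold any carry out of bit 15 back into bit 0):
  0xE9F5 + 0x773F = 0x16134 → wrap carry → 0x6135
  0x6135 + 0x44CF = 0x0A604
  0xA604 + 0x0669 = 0x0AC6D
  0xAC6D + 0x2D59 = 0x0D9C6
  0xD9C6 + 0xCEDC = 0x1A8A2 → wrap carry → 0xA8A3
One's-complement sum = 0xA8A3.
Checksum = ~0xA8A3 & 0xFFFF = 0x575C.

575C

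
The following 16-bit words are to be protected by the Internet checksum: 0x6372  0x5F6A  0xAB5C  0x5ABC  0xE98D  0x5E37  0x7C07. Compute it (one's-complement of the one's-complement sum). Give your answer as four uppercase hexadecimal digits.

733D

One's-complement addition (fold any carry out of bit 15 back into bit 0):
  0x6372 + 0x5F6A = 0x0C2DC
  0xC2DC + 0xAB5C = 0x16E38 → wrap carry → 0x6E39
  0x6E39 + 0x5ABC = 0x0C8F5
  0xC8F5 + 0xE98D = 0x1B282 → wrap carry → 0xB283
  0xB283 + 0x5E37 = 0x110BA → wrap carry → 0x10BB
  0x10BB + 0x7C07 = 0x08CC2
One's-complement sum = 0x8CC2.
Checksum = ~0x8CC2 & 0xFFFF = 0x733D.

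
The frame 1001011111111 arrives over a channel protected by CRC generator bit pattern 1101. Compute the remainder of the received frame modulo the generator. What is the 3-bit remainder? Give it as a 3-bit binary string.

Modulo-2 division of 1001011111111 by 1101:
  pos 0: 1001 XOR 1101 = 0100
  pos 1: 1000 XOR 1101 = 0101
  pos 2: 1011 XOR 1101 = 0110
  pos 3: 1101 XOR 1101 = 0000
  pos 7: 1111 XOR 1101 = 0010
  pos 9: 1011 XOR 1101 = 0110
Remainder = 110 (nonzero — an error is detected).

110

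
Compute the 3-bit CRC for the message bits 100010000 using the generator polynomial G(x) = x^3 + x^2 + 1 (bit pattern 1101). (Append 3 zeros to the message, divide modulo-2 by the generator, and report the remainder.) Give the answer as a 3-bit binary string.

110

Append 3 zeros: 100010000000. Divide by 1101 (XOR where the leading bit is 1):
  pos 0: 1000 XOR 1101 = 0101
  pos 1: 1011 XOR 1101 = 0110
  pos 2: 1100 XOR 1101 = 0001
  pos 5: 1000 XOR 1101 = 0101
  pos 6: 1010 XOR 1101 = 0111
  pos 7: 1110 XOR 1101 = 0011
Remainder (last 3 bits) = 110. This is the CRC / FCS.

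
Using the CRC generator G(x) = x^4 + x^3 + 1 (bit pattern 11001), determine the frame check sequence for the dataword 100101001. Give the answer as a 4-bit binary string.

Append 4 zeros: 1001010010000. Divide by 11001 (XOR where the leading bit is 1):
  pos 0: 10010 XOR 11001 = 01011
  pos 1: 10111 XOR 11001 = 01110
  pos 2: 11100 XOR 11001 = 00101
  pos 4: 10101 XOR 11001 = 01100
  pos 5: 11000 XOR 11001 = 00001
Remainder (last 4 bits) = 1000. This is the CRC / FCS.

1000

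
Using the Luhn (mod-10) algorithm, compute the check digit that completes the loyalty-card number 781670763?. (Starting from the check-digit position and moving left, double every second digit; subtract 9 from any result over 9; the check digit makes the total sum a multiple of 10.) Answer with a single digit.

Partial digits right→left: 3 6 7 0 7 6 1 8 7
Double every second digit counting from the check-digit position (so the 1st, 3rd, 5th, ... of the partial from the right).
  doubled (with −9 where >9): 6 5 5 2 5 → sum 23
  kept as-is: 6 0 6 8 → sum 20
Total = 23 + 20 = 43.
Check digit = (10 − (43 mod 10)) mod 10 = 7.

7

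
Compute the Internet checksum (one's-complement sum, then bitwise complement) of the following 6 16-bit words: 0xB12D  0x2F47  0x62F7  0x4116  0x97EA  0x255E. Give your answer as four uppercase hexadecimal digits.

One's-complement addition (fold any carry out of bit 15 back into bit 0):
  0xB12D + 0x2F47 = 0x0E074
  0xE074 + 0x62F7 = 0x1436B → wrap carry → 0x436C
  0x436C + 0x4116 = 0x08482
  0x8482 + 0x97EA = 0x11C6C → wrap carry → 0x1C6D
  0x1C6D + 0x255E = 0x041CB
One's-complement sum = 0x41CB.
Checksum = ~0x41CB & 0xFFFF = 0xBE34.

BE34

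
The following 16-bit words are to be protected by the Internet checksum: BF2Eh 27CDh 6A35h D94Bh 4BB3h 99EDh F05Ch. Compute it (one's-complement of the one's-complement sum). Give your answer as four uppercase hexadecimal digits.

FF84

One's-complement addition (fold any carry out of bit 15 back into bit 0):
  0xBF2E + 0x27CD = 0x0E6FB
  0xE6FB + 0x6A35 = 0x15130 → wrap carry → 0x5131
  0x5131 + 0xD94B = 0x12A7C → wrap carry → 0x2A7D
  0x2A7D + 0x4BB3 = 0x07630
  0x7630 + 0x99ED = 0x1101D → wrap carry → 0x101E
  0x101E + 0xF05C = 0x1007A → wrap carry → 0x007B
One's-complement sum = 0x007B.
Checksum = ~0x007B & 0xFFFF = 0xFF84.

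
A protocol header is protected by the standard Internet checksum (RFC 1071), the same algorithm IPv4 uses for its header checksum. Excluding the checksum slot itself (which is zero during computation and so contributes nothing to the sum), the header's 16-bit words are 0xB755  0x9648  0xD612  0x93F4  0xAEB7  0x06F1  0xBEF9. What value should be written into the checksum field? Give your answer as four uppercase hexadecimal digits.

D3B7

One's-complement addition (fold any carry out of bit 15 back into bit 0):
  0xB755 + 0x9648 = 0x14D9D → wrap carry → 0x4D9E
  0x4D9E + 0xD612 = 0x123B0 → wrap carry → 0x23B1
  0x23B1 + 0x93F4 = 0x0B7A5
  0xB7A5 + 0xAEB7 = 0x1665C → wrap carry → 0x665D
  0x665D + 0x06F1 = 0x06D4E
  0x6D4E + 0xBEF9 = 0x12C47 → wrap carry → 0x2C48
One's-complement sum = 0x2C48.
Checksum = ~0x2C48 & 0xFFFF = 0xD3B7.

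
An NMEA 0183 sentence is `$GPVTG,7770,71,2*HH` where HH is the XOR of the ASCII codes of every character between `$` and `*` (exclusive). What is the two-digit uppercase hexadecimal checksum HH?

XOR the ASCII codes of the payload characters:
  'G' = 0x47 → acc = 0x47
  'P' = 0x50 → acc = 0x17
  'V' = 0x56 → acc = 0x41
  'T' = 0x54 → acc = 0x15
  'G' = 0x47 → acc = 0x52
  ',' = 0x2C → acc = 0x7E
  '7' = 0x37 → acc = 0x49
  '7' = 0x37 → acc = 0x7E
  '7' = 0x37 → acc = 0x49
  '0' = 0x30 → acc = 0x79
  ',' = 0x2C → acc = 0x55
  '7' = 0x37 → acc = 0x62
  '1' = 0x31 → acc = 0x53
  ',' = 0x2C → acc = 0x7F
  '2' = 0x32 → acc = 0x4D
Checksum = 0x4D.

4D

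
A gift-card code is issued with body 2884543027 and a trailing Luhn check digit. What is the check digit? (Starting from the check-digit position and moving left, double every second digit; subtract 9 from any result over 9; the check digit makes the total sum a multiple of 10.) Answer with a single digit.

Partial digits right→left: 7 2 0 3 4 5 4 8 8 2
Double every second digit counting from the check-digit position (so the 1st, 3rd, 5th, ... of the partial from the right).
  doubled (with −9 where >9): 5 0 8 8 7 → sum 28
  kept as-is: 2 3 5 8 2 → sum 20
Total = 28 + 20 = 48.
Check digit = (10 − (48 mod 10)) mod 10 = 2.

2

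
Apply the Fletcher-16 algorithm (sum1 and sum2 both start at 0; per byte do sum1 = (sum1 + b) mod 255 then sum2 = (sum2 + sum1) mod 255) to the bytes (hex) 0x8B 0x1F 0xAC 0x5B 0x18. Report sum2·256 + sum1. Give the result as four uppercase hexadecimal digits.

0BCA

Running sums (mod 255):
  after byte 0 (0x8B): sum1=139, sum2=139
  after byte 1 (0x1F): sum1=170, sum2=54
  after byte 2 (0xAC): sum1=87, sum2=141
  after byte 3 (0x5B): sum1=178, sum2=64
  after byte 4 (0x18): sum1=202, sum2=11
Checksum = sum2·256 + sum1 = 11·256 + 202 = 3018 = 0x0BCA.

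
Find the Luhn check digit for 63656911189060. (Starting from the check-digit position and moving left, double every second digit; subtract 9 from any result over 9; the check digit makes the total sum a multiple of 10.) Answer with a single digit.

0

Partial digits right→left: 0 6 0 9 8 1 1 1 9 6 5 6 3 6
Double every second digit counting from the check-digit position (so the 1st, 3rd, 5th, ... of the partial from the right).
  doubled (with −9 where >9): 0 0 7 2 9 1 6 → sum 25
  kept as-is: 6 9 1 1 6 6 6 → sum 35
Total = 25 + 35 = 60.
Check digit = (10 − (60 mod 10)) mod 10 = 0.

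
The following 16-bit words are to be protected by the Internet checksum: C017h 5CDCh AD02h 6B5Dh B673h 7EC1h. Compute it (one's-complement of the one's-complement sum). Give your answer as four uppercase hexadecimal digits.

One's-complement addition (fold any carry out of bit 15 back into bit 0):
  0xC017 + 0x5CDC = 0x11CF3 → wrap carry → 0x1CF4
  0x1CF4 + 0xAD02 = 0x0C9F6
  0xC9F6 + 0x6B5D = 0x13553 → wrap carry → 0x3554
  0x3554 + 0xB673 = 0x0EBC7
  0xEBC7 + 0x7EC1 = 0x16A88 → wrap carry → 0x6A89
One's-complement sum = 0x6A89.
Checksum = ~0x6A89 & 0xFFFF = 0x9576.

9576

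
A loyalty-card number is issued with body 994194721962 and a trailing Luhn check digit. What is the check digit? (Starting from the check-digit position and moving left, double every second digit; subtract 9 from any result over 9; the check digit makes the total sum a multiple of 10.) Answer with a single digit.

8

Partial digits right→left: 2 6 9 1 2 7 4 9 1 4 9 9
Double every second digit counting from the check-digit position (so the 1st, 3rd, 5th, ... of the partial from the right).
  doubled (with −9 where >9): 4 9 4 8 2 9 → sum 36
  kept as-is: 6 1 7 9 4 9 → sum 36
Total = 36 + 36 = 72.
Check digit = (10 − (72 mod 10)) mod 10 = 8.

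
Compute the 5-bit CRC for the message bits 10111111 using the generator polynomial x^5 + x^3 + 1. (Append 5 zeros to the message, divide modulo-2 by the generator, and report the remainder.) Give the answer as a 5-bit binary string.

11100

Append 5 zeros: 1011111100000. Divide by 101001 (XOR where the leading bit is 1):
  pos 0: 101111 XOR 101001 = 000110
  pos 3: 110110 XOR 101001 = 011111
  pos 4: 111110 XOR 101001 = 010111
  pos 5: 101110 XOR 101001 = 000111
Remainder (last 5 bits) = 11100. This is the CRC / FCS.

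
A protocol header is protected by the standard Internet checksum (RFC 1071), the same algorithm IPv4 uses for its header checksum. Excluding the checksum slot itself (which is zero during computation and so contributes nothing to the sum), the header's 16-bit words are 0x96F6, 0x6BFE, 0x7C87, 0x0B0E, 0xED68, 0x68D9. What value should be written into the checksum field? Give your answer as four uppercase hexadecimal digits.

One's-complement addition (fold any carry out of bit 15 back into bit 0):
  0x96F6 + 0x6BFE = 0x102F4 → wrap carry → 0x02F5
  0x02F5 + 0x7C87 = 0x07F7C
  0x7F7C + 0x0B0E = 0x08A8A
  0x8A8A + 0xED68 = 0x177F2 → wrap carry → 0x77F3
  0x77F3 + 0x68D9 = 0x0E0CC
One's-complement sum = 0xE0CC.
Checksum = ~0xE0CC & 0xFFFF = 0x1F33.

1F33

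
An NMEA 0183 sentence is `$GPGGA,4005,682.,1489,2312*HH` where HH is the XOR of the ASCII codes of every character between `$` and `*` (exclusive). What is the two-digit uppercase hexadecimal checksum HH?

XOR the ASCII codes of the payload characters:
  'G' = 0x47 → acc = 0x47
  'P' = 0x50 → acc = 0x17
  'G' = 0x47 → acc = 0x50
  'G' = 0x47 → acc = 0x17
  'A' = 0x41 → acc = 0x56
  ',' = 0x2C → acc = 0x7A
  '4' = 0x34 → acc = 0x4E
  '0' = 0x30 → acc = 0x7E
  '0' = 0x30 → acc = 0x4E
  '5' = 0x35 → acc = 0x7B
  ',' = 0x2C → acc = 0x57
  '6' = 0x36 → acc = 0x61
  '8' = 0x38 → acc = 0x59
  '2' = 0x32 → acc = 0x6B
  '.' = 0x2E → acc = 0x45
  ',' = 0x2C → acc = 0x69
  '1' = 0x31 → acc = 0x58
  '4' = 0x34 → acc = 0x6C
  '8' = 0x38 → acc = 0x54
  '9' = 0x39 → acc = 0x6D
  ',' = 0x2C → acc = 0x41
  '2' = 0x32 → acc = 0x73
  '3' = 0x33 → acc = 0x40
  '1' = 0x31 → acc = 0x71
  '2' = 0x32 → acc = 0x43
Checksum = 0x43.

43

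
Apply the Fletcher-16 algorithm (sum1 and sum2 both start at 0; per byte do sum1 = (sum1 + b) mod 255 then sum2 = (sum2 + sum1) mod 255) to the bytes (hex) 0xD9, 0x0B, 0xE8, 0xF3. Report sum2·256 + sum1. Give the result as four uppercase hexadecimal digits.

Running sums (mod 255):
  after byte 0 (0xD9): sum1=217, sum2=217
  after byte 1 (0x0B): sum1=228, sum2=190
  after byte 2 (0xE8): sum1=205, sum2=140
  after byte 3 (0xF3): sum1=193, sum2=78
Checksum = sum2·256 + sum1 = 78·256 + 193 = 20161 = 0x4EC1.

4EC1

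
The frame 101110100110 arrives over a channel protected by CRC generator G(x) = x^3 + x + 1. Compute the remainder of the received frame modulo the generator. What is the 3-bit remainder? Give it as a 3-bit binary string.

Modulo-2 division of 101110100110 by 1011:
  pos 0: 1011 XOR 1011 = 0000
  pos 4: 1010 XOR 1011 = 0001
  pos 7: 1011 XOR 1011 = 0000
Remainder = 000 (zero — the frame passes the CRC check).

000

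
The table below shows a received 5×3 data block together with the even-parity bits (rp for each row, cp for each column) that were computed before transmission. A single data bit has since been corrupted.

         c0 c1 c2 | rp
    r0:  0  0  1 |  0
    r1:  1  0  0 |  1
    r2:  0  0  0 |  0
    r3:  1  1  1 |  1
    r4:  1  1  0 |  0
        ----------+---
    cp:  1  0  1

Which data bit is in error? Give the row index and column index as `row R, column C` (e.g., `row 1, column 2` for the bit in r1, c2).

Recompute each row's even parity and compare to rp:
  r0: data parity 1, sent rp 0 → mismatch
  r1: data parity 1, sent rp 1 → ok
  r2: data parity 0, sent rp 0 → ok
  r3: data parity 1, sent rp 1 → ok
  r4: data parity 0, sent rp 0 → ok
Recompute each column's even parity and compare to cp:
  c0: data parity 1, sent cp 1 → ok
  c1: data parity 0, sent cp 0 → ok
  c2: data parity 0, sent cp 1 → mismatch
Exactly one row (r0) and one column (c2) fail → the flipped bit is at their intersection.

row 0, column 2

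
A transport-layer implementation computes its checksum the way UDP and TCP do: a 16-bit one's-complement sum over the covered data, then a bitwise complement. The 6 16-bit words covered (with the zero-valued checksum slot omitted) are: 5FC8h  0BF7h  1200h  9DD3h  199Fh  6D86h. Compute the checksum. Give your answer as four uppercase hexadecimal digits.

5D47

One's-complement addition (fold any carry out of bit 15 back into bit 0):
  0x5FC8 + 0x0BF7 = 0x06BBF
  0x6BBF + 0x1200 = 0x07DBF
  0x7DBF + 0x9DD3 = 0x11B92 → wrap carry → 0x1B93
  0x1B93 + 0x199F = 0x03532
  0x3532 + 0x6D86 = 0x0A2B8
One's-complement sum = 0xA2B8.
Checksum = ~0xA2B8 & 0xFFFF = 0x5D47.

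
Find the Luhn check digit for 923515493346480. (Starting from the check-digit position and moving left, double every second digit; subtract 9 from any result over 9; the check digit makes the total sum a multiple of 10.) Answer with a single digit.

5

Partial digits right→left: 0 8 4 6 4 3 3 9 4 5 1 5 3 2 9
Double every second digit counting from the check-digit position (so the 1st, 3rd, 5th, ... of the partial from the right).
  doubled (with −9 where >9): 0 8 8 6 8 2 6 9 → sum 47
  kept as-is: 8 6 3 9 5 5 2 → sum 38
Total = 47 + 38 = 85.
Check digit = (10 − (85 mod 10)) mod 10 = 5.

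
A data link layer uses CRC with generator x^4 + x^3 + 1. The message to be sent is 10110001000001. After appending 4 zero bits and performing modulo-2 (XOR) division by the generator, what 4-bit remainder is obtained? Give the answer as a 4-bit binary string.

Append 4 zeros: 101100010000010000. Divide by 11001 (XOR where the leading bit is 1):
  pos 0: 10110 XOR 11001 = 01111
  pos 1: 11110 XOR 11001 = 00111
  pos 3: 11101 XOR 11001 = 00100
  pos 5: 10000 XOR 11001 = 01001
  pos 6: 10010 XOR 11001 = 01011
  pos 7: 10110 XOR 11001 = 01111
  pos 8: 11110 XOR 11001 = 00111
  pos 10: 11110 XOR 11001 = 00111
  pos 12: 11100 XOR 11001 = 00101
Remainder (last 4 bits) = 1010. This is the CRC / FCS.

1010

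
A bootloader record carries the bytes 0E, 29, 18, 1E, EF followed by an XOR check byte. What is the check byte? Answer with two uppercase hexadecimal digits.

CE

XOR the bytes together:
  start with 0x0E
  0x0E ⊕ 0x29 = 0x27
  0x27 ⊕ 0x18 = 0x3F
  0x3F ⊕ 0x1E = 0x21
  0x21 ⊕ 0xEF = 0xCE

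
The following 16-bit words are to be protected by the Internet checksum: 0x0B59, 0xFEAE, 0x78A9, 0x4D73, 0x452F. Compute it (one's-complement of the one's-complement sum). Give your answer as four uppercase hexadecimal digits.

EAAB

One's-complement addition (fold any carry out of bit 15 back into bit 0):
  0x0B59 + 0xFEAE = 0x10A07 → wrap carry → 0x0A08
  0x0A08 + 0x78A9 = 0x082B1
  0x82B1 + 0x4D73 = 0x0D024
  0xD024 + 0x452F = 0x11553 → wrap carry → 0x1554
One's-complement sum = 0x1554.
Checksum = ~0x1554 & 0xFFFF = 0xEAAB.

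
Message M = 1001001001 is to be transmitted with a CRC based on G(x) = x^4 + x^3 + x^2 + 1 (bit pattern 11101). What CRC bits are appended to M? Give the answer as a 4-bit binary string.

Append 4 zeros: 10010010010000. Divide by 11101 (XOR where the leading bit is 1):
  pos 0: 10010 XOR 11101 = 01111
  pos 1: 11110 XOR 11101 = 00011
  pos 4: 11100 XOR 11101 = 00001
  pos 8: 11000 XOR 11101 = 00101
Remainder (last 4 bits) = 1010. This is the CRC / FCS.

1010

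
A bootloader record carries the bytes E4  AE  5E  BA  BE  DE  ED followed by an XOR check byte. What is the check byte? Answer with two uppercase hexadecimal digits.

23

XOR the bytes together:
  start with 0xE4
  0xE4 ⊕ 0xAE = 0x4A
  0x4A ⊕ 0x5E = 0x14
  0x14 ⊕ 0xBA = 0xAE
  0xAE ⊕ 0xBE = 0x10
  0x10 ⊕ 0xDE = 0xCE
  0xCE ⊕ 0xED = 0x23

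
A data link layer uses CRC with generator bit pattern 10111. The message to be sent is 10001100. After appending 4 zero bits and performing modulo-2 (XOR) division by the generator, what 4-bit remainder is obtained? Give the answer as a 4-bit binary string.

Append 4 zeros: 100011000000. Divide by 10111 (XOR where the leading bit is 1):
  pos 0: 10001 XOR 10111 = 00110
  pos 2: 11010 XOR 10111 = 01101
  pos 3: 11010 XOR 10111 = 01101
  pos 4: 11010 XOR 10111 = 01101
  pos 5: 11010 XOR 10111 = 01101
  pos 6: 11010 XOR 10111 = 01101
  pos 7: 11010 XOR 10111 = 01101
Remainder (last 4 bits) = 1101. This is the CRC / FCS.

1101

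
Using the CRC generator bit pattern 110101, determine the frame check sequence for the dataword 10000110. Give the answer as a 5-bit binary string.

01000

Append 5 zeros: 1000011000000. Divide by 110101 (XOR where the leading bit is 1):
  pos 0: 100001 XOR 110101 = 010100
  pos 1: 101001 XOR 110101 = 011100
  pos 2: 111000 XOR 110101 = 001101
  pos 4: 110100 XOR 110101 = 000001
Remainder (last 5 bits) = 01000. This is the CRC / FCS.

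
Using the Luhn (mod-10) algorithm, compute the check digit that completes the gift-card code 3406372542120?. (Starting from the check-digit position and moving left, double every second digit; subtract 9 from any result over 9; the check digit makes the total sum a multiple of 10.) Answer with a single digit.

Partial digits right→left: 0 2 1 2 4 5 2 7 3 6 0 4 3
Double every second digit counting from the check-digit position (so the 1st, 3rd, 5th, ... of the partial from the right).
  doubled (with −9 where >9): 0 2 8 4 6 0 6 → sum 26
  kept as-is: 2 2 5 7 6 4 → sum 26
Total = 26 + 26 = 52.
Check digit = (10 − (52 mod 10)) mod 10 = 8.

8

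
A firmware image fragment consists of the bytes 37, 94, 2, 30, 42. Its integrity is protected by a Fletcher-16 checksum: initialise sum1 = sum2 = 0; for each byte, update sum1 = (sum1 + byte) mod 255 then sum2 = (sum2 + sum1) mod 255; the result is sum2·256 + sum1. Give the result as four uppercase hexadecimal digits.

Running sums (mod 255):
  after byte 0 (37): sum1=37, sum2=37
  after byte 1 (94): sum1=131, sum2=168
  after byte 2 (2): sum1=133, sum2=46
  after byte 3 (30): sum1=163, sum2=209
  after byte 4 (42): sum1=205, sum2=159
Checksum = sum2·256 + sum1 = 159·256 + 205 = 40909 = 0x9FCD.

9FCD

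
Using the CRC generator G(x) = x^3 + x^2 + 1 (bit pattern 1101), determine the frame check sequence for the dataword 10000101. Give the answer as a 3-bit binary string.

011

Append 3 zeros: 10000101000. Divide by 1101 (XOR where the leading bit is 1):
  pos 0: 1000 XOR 1101 = 0101
  pos 1: 1010 XOR 1101 = 0111
  pos 2: 1111 XOR 1101 = 0010
  pos 4: 1001 XOR 1101 = 0100
  pos 5: 1000 XOR 1101 = 0101
  pos 6: 1010 XOR 1101 = 0111
  pos 7: 1110 XOR 1101 = 0011
Remainder (last 3 bits) = 011. This is the CRC / FCS.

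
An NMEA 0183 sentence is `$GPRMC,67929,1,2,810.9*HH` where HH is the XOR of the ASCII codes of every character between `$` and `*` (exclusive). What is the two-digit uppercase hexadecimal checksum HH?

55

XOR the ASCII codes of the payload characters:
  'G' = 0x47 → acc = 0x47
  'P' = 0x50 → acc = 0x17
  'R' = 0x52 → acc = 0x45
  'M' = 0x4D → acc = 0x08
  'C' = 0x43 → acc = 0x4B
  ',' = 0x2C → acc = 0x67
  '6' = 0x36 → acc = 0x51
  '7' = 0x37 → acc = 0x66
  '9' = 0x39 → acc = 0x5F
  '2' = 0x32 → acc = 0x6D
  '9' = 0x39 → acc = 0x54
  ',' = 0x2C → acc = 0x78
  '1' = 0x31 → acc = 0x49
  ',' = 0x2C → acc = 0x65
  '2' = 0x32 → acc = 0x57
  ',' = 0x2C → acc = 0x7B
  '8' = 0x38 → acc = 0x43
  '1' = 0x31 → acc = 0x72
  '0' = 0x30 → acc = 0x42
  '.' = 0x2E → acc = 0x6C
  '9' = 0x39 → acc = 0x55
Checksum = 0x55.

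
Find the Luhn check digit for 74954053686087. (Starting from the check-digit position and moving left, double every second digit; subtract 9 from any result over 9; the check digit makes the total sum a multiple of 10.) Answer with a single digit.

8

Partial digits right→left: 7 8 0 6 8 6 3 5 0 4 5 9 4 7
Double every second digit counting from the check-digit position (so the 1st, 3rd, 5th, ... of the partial from the right).
  doubled (with −9 where >9): 5 0 7 6 0 1 8 → sum 27
  kept as-is: 8 6 6 5 4 9 7 → sum 45
Total = 27 + 45 = 72.
Check digit = (10 − (72 mod 10)) mod 10 = 8.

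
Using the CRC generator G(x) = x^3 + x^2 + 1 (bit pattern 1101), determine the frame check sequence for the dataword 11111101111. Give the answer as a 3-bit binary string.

Append 3 zeros: 11111101111000. Divide by 1101 (XOR where the leading bit is 1):
  pos 0: 1111 XOR 1101 = 0010
  pos 2: 1011 XOR 1101 = 0110
  pos 3: 1100 XOR 1101 = 0001
  pos 6: 1111 XOR 1101 = 0010
  pos 8: 1010 XOR 1101 = 0111
  pos 9: 1110 XOR 1101 = 0011
Remainder (last 3 bits) = 110. This is the CRC / FCS.

110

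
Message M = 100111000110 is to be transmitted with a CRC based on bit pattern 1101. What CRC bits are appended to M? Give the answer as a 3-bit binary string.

Append 3 zeros: 100111000110000. Divide by 1101 (XOR where the leading bit is 1):
  pos 0: 1001 XOR 1101 = 0100
  pos 1: 1001 XOR 1101 = 0100
  pos 2: 1001 XOR 1101 = 0100
  pos 3: 1000 XOR 1101 = 0101
  pos 4: 1010 XOR 1101 = 0111
  pos 5: 1110 XOR 1101 = 0011
  pos 7: 1111 XOR 1101 = 0010
  pos 9: 1000 XOR 1101 = 0101
  pos 10: 1010 XOR 1101 = 0111
  pos 11: 1110 XOR 1101 = 0011
Remainder (last 3 bits) = 011. This is the CRC / FCS.

011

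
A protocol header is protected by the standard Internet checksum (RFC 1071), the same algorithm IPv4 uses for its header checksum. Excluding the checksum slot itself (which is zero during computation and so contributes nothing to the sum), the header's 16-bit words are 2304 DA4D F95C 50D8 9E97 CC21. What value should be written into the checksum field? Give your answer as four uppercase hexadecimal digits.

One's-complement addition (fold any carry out of bit 15 back into bit 0):
  0x2304 + 0xDA4D = 0x0FD51
  0xFD51 + 0xF95C = 0x1F6AD → wrap carry → 0xF6AE
  0xF6AE + 0x50D8 = 0x14786 → wrap carry → 0x4787
  0x4787 + 0x9E97 = 0x0E61E
  0xE61E + 0xCC21 = 0x1B23F → wrap carry → 0xB240
One's-complement sum = 0xB240.
Checksum = ~0xB240 & 0xFFFF = 0x4DBF.

4DBF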